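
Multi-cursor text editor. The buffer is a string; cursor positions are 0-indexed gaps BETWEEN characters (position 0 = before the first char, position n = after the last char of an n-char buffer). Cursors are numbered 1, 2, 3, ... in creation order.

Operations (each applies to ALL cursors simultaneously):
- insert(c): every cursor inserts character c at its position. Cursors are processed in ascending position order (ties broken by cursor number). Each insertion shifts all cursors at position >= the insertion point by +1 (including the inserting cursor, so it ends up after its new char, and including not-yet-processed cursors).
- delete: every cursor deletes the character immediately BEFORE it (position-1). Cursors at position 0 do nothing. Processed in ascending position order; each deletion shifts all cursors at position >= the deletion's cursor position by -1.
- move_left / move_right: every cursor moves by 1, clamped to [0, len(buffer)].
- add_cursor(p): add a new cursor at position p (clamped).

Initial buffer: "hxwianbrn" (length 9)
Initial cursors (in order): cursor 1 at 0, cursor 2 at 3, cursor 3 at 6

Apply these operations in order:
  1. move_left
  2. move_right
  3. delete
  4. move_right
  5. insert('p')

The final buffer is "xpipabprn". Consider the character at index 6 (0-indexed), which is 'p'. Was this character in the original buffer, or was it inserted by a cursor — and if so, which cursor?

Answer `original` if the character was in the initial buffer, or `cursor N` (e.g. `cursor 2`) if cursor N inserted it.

After op 1 (move_left): buffer="hxwianbrn" (len 9), cursors c1@0 c2@2 c3@5, authorship .........
After op 2 (move_right): buffer="hxwianbrn" (len 9), cursors c1@1 c2@3 c3@6, authorship .........
After op 3 (delete): buffer="xiabrn" (len 6), cursors c1@0 c2@1 c3@3, authorship ......
After op 4 (move_right): buffer="xiabrn" (len 6), cursors c1@1 c2@2 c3@4, authorship ......
After op 5 (insert('p')): buffer="xpipabprn" (len 9), cursors c1@2 c2@4 c3@7, authorship .1.2..3..
Authorship (.=original, N=cursor N): . 1 . 2 . . 3 . .
Index 6: author = 3

Answer: cursor 3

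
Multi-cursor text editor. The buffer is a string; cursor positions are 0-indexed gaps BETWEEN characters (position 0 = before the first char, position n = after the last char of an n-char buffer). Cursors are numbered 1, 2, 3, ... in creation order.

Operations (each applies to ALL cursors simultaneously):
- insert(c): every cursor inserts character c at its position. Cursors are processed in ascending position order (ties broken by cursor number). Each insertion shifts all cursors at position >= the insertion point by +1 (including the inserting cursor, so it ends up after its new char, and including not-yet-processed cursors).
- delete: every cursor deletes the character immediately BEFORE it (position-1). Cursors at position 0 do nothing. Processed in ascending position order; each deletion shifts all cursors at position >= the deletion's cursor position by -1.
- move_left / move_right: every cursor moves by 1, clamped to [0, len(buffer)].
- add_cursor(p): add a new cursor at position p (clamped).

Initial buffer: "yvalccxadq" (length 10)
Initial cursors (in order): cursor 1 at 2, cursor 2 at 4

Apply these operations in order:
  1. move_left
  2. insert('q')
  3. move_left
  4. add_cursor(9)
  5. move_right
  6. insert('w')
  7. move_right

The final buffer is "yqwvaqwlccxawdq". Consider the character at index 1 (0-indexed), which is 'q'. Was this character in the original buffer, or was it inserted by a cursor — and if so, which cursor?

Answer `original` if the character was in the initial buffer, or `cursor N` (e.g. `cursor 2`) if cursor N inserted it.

After op 1 (move_left): buffer="yvalccxadq" (len 10), cursors c1@1 c2@3, authorship ..........
After op 2 (insert('q')): buffer="yqvaqlccxadq" (len 12), cursors c1@2 c2@5, authorship .1..2.......
After op 3 (move_left): buffer="yqvaqlccxadq" (len 12), cursors c1@1 c2@4, authorship .1..2.......
After op 4 (add_cursor(9)): buffer="yqvaqlccxadq" (len 12), cursors c1@1 c2@4 c3@9, authorship .1..2.......
After op 5 (move_right): buffer="yqvaqlccxadq" (len 12), cursors c1@2 c2@5 c3@10, authorship .1..2.......
After op 6 (insert('w')): buffer="yqwvaqwlccxawdq" (len 15), cursors c1@3 c2@7 c3@13, authorship .11..22.....3..
After op 7 (move_right): buffer="yqwvaqwlccxawdq" (len 15), cursors c1@4 c2@8 c3@14, authorship .11..22.....3..
Authorship (.=original, N=cursor N): . 1 1 . . 2 2 . . . . . 3 . .
Index 1: author = 1

Answer: cursor 1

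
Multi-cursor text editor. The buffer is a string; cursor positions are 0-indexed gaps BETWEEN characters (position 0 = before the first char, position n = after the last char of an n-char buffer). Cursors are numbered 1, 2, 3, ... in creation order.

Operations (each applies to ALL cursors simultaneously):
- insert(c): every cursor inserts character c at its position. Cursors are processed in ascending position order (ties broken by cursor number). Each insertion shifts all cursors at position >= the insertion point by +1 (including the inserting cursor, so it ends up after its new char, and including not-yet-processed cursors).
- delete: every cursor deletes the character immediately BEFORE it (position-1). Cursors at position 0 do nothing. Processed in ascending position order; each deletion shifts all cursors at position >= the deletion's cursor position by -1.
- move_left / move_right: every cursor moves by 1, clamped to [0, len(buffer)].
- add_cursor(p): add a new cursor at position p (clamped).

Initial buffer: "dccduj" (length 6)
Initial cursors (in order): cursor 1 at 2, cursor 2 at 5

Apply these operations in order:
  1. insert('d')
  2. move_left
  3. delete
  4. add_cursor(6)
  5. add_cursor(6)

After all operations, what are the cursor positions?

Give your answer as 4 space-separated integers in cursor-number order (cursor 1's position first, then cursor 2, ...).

After op 1 (insert('d')): buffer="dcdcdudj" (len 8), cursors c1@3 c2@7, authorship ..1...2.
After op 2 (move_left): buffer="dcdcdudj" (len 8), cursors c1@2 c2@6, authorship ..1...2.
After op 3 (delete): buffer="ddcddj" (len 6), cursors c1@1 c2@4, authorship .1..2.
After op 4 (add_cursor(6)): buffer="ddcddj" (len 6), cursors c1@1 c2@4 c3@6, authorship .1..2.
After op 5 (add_cursor(6)): buffer="ddcddj" (len 6), cursors c1@1 c2@4 c3@6 c4@6, authorship .1..2.

Answer: 1 4 6 6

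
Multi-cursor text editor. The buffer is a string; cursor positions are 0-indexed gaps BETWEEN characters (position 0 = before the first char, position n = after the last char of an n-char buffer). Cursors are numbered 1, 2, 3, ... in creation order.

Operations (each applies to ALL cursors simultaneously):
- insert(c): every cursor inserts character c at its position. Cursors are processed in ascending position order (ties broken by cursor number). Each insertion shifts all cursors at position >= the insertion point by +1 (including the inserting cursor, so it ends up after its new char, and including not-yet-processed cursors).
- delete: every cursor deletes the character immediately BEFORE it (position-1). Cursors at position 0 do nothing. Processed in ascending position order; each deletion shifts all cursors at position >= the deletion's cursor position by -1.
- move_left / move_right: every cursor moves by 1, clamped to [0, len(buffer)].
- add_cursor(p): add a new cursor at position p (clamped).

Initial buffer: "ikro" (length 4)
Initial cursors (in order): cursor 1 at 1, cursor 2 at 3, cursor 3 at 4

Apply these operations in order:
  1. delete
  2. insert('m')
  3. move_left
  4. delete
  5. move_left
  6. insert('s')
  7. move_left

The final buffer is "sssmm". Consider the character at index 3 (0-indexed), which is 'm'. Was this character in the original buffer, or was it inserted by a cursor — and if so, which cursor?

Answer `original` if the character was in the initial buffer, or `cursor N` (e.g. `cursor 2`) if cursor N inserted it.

After op 1 (delete): buffer="k" (len 1), cursors c1@0 c2@1 c3@1, authorship .
After op 2 (insert('m')): buffer="mkmm" (len 4), cursors c1@1 c2@4 c3@4, authorship 1.23
After op 3 (move_left): buffer="mkmm" (len 4), cursors c1@0 c2@3 c3@3, authorship 1.23
After op 4 (delete): buffer="mm" (len 2), cursors c1@0 c2@1 c3@1, authorship 13
After op 5 (move_left): buffer="mm" (len 2), cursors c1@0 c2@0 c3@0, authorship 13
After op 6 (insert('s')): buffer="sssmm" (len 5), cursors c1@3 c2@3 c3@3, authorship 12313
After op 7 (move_left): buffer="sssmm" (len 5), cursors c1@2 c2@2 c3@2, authorship 12313
Authorship (.=original, N=cursor N): 1 2 3 1 3
Index 3: author = 1

Answer: cursor 1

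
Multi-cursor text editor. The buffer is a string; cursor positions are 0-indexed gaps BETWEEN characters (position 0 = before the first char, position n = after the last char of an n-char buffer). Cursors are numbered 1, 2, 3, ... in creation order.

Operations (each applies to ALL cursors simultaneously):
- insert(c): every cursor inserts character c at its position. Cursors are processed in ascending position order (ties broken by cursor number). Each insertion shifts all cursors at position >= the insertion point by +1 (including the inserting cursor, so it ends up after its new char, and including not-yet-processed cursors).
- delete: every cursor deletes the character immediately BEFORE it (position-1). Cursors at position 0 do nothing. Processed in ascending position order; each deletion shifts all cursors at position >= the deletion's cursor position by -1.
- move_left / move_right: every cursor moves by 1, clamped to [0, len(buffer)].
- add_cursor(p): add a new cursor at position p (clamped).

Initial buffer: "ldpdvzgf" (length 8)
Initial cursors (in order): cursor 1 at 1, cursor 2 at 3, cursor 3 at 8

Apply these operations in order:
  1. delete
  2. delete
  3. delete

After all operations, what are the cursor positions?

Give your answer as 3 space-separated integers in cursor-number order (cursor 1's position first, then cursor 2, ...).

Answer: 0 0 2

Derivation:
After op 1 (delete): buffer="ddvzg" (len 5), cursors c1@0 c2@1 c3@5, authorship .....
After op 2 (delete): buffer="dvz" (len 3), cursors c1@0 c2@0 c3@3, authorship ...
After op 3 (delete): buffer="dv" (len 2), cursors c1@0 c2@0 c3@2, authorship ..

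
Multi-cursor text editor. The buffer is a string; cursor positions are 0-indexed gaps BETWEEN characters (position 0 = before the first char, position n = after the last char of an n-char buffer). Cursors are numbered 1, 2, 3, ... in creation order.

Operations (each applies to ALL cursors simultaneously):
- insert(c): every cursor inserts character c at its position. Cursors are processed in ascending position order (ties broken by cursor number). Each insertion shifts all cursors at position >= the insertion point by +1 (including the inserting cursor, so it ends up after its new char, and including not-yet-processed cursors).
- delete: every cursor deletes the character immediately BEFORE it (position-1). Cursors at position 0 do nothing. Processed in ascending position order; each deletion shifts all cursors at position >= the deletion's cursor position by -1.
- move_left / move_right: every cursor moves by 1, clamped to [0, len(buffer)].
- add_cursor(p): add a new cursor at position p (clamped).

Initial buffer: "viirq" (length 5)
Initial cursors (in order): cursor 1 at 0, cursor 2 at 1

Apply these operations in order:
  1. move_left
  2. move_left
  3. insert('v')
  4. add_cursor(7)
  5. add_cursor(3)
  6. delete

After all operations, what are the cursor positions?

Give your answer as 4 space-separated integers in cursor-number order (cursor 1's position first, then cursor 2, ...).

Answer: 0 0 3 0

Derivation:
After op 1 (move_left): buffer="viirq" (len 5), cursors c1@0 c2@0, authorship .....
After op 2 (move_left): buffer="viirq" (len 5), cursors c1@0 c2@0, authorship .....
After op 3 (insert('v')): buffer="vvviirq" (len 7), cursors c1@2 c2@2, authorship 12.....
After op 4 (add_cursor(7)): buffer="vvviirq" (len 7), cursors c1@2 c2@2 c3@7, authorship 12.....
After op 5 (add_cursor(3)): buffer="vvviirq" (len 7), cursors c1@2 c2@2 c4@3 c3@7, authorship 12.....
After op 6 (delete): buffer="iir" (len 3), cursors c1@0 c2@0 c4@0 c3@3, authorship ...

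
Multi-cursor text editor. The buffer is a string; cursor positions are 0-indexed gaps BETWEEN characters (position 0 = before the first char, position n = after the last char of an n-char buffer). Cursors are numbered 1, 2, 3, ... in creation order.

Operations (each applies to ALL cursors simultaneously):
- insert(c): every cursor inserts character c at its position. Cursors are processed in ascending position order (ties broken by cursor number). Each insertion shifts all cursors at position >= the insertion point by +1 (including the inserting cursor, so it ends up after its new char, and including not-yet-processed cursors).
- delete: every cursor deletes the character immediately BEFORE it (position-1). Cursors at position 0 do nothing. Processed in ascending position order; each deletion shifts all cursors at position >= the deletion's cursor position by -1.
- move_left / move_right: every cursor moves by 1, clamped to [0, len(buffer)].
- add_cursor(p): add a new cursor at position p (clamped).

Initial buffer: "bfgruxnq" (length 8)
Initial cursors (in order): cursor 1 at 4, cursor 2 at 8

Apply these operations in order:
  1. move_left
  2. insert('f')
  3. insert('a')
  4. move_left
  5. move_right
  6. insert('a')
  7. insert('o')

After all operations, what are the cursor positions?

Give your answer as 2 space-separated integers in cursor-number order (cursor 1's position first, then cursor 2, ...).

Answer: 7 15

Derivation:
After op 1 (move_left): buffer="bfgruxnq" (len 8), cursors c1@3 c2@7, authorship ........
After op 2 (insert('f')): buffer="bfgfruxnfq" (len 10), cursors c1@4 c2@9, authorship ...1....2.
After op 3 (insert('a')): buffer="bfgfaruxnfaq" (len 12), cursors c1@5 c2@11, authorship ...11....22.
After op 4 (move_left): buffer="bfgfaruxnfaq" (len 12), cursors c1@4 c2@10, authorship ...11....22.
After op 5 (move_right): buffer="bfgfaruxnfaq" (len 12), cursors c1@5 c2@11, authorship ...11....22.
After op 6 (insert('a')): buffer="bfgfaaruxnfaaq" (len 14), cursors c1@6 c2@13, authorship ...111....222.
After op 7 (insert('o')): buffer="bfgfaaoruxnfaaoq" (len 16), cursors c1@7 c2@15, authorship ...1111....2222.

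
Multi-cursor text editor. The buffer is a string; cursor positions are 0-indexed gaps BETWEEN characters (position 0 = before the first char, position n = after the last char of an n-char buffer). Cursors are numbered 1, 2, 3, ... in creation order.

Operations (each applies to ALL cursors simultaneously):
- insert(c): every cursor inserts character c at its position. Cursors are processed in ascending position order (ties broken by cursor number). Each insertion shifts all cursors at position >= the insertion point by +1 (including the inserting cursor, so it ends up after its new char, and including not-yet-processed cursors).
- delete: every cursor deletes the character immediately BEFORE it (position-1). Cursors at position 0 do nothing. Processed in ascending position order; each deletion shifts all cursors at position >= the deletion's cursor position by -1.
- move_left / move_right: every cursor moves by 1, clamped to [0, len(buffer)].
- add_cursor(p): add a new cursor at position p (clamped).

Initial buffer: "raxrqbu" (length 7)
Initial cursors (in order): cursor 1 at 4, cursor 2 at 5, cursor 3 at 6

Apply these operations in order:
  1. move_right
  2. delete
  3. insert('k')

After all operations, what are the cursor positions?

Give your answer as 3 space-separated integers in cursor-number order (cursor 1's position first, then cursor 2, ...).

After op 1 (move_right): buffer="raxrqbu" (len 7), cursors c1@5 c2@6 c3@7, authorship .......
After op 2 (delete): buffer="raxr" (len 4), cursors c1@4 c2@4 c3@4, authorship ....
After op 3 (insert('k')): buffer="raxrkkk" (len 7), cursors c1@7 c2@7 c3@7, authorship ....123

Answer: 7 7 7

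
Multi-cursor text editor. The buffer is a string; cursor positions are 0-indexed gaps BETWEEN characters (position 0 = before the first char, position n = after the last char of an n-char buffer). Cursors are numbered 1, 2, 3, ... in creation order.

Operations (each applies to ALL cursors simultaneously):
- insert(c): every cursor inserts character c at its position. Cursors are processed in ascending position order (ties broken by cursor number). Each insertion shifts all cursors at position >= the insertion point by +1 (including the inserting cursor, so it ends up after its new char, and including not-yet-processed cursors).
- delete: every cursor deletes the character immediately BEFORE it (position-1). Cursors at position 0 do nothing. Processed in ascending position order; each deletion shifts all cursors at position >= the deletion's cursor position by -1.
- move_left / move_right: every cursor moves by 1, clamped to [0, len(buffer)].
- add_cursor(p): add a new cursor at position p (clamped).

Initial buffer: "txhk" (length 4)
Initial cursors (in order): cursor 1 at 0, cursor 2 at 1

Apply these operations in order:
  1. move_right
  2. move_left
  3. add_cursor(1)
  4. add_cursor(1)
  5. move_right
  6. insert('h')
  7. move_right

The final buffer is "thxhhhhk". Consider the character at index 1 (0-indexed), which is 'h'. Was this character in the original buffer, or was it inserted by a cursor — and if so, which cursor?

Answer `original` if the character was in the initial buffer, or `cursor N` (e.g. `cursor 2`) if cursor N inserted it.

Answer: cursor 1

Derivation:
After op 1 (move_right): buffer="txhk" (len 4), cursors c1@1 c2@2, authorship ....
After op 2 (move_left): buffer="txhk" (len 4), cursors c1@0 c2@1, authorship ....
After op 3 (add_cursor(1)): buffer="txhk" (len 4), cursors c1@0 c2@1 c3@1, authorship ....
After op 4 (add_cursor(1)): buffer="txhk" (len 4), cursors c1@0 c2@1 c3@1 c4@1, authorship ....
After op 5 (move_right): buffer="txhk" (len 4), cursors c1@1 c2@2 c3@2 c4@2, authorship ....
After op 6 (insert('h')): buffer="thxhhhhk" (len 8), cursors c1@2 c2@6 c3@6 c4@6, authorship .1.234..
After op 7 (move_right): buffer="thxhhhhk" (len 8), cursors c1@3 c2@7 c3@7 c4@7, authorship .1.234..
Authorship (.=original, N=cursor N): . 1 . 2 3 4 . .
Index 1: author = 1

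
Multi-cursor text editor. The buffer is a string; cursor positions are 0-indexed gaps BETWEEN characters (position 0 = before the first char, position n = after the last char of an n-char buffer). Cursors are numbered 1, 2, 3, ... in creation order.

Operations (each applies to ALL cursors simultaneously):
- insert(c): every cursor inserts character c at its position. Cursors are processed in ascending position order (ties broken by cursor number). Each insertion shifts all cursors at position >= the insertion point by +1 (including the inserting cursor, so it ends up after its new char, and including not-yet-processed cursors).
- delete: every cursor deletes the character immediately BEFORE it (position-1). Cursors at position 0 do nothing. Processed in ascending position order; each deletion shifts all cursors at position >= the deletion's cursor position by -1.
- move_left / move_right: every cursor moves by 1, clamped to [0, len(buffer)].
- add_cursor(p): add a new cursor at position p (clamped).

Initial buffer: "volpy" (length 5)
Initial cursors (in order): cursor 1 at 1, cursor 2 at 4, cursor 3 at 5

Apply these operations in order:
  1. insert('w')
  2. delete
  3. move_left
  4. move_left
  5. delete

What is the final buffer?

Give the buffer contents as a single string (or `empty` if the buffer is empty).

Answer: vpy

Derivation:
After op 1 (insert('w')): buffer="vwolpwyw" (len 8), cursors c1@2 c2@6 c3@8, authorship .1...2.3
After op 2 (delete): buffer="volpy" (len 5), cursors c1@1 c2@4 c3@5, authorship .....
After op 3 (move_left): buffer="volpy" (len 5), cursors c1@0 c2@3 c3@4, authorship .....
After op 4 (move_left): buffer="volpy" (len 5), cursors c1@0 c2@2 c3@3, authorship .....
After op 5 (delete): buffer="vpy" (len 3), cursors c1@0 c2@1 c3@1, authorship ...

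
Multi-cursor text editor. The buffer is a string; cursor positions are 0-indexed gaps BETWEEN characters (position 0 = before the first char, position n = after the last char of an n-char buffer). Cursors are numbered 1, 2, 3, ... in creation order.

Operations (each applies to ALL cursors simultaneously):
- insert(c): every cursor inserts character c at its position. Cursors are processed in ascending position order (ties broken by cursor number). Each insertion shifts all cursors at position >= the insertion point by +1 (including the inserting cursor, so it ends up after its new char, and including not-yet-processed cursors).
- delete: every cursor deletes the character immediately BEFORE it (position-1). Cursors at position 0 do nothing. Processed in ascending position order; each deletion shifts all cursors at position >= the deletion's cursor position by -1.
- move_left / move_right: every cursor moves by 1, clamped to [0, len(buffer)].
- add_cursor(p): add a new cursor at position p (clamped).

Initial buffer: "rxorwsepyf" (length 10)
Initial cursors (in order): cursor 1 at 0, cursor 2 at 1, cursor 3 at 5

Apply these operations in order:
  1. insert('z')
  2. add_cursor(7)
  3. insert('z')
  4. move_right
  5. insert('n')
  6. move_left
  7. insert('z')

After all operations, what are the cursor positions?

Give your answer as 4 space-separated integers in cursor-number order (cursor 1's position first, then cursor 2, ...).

After op 1 (insert('z')): buffer="zrzxorwzsepyf" (len 13), cursors c1@1 c2@3 c3@8, authorship 1.2....3.....
After op 2 (add_cursor(7)): buffer="zrzxorwzsepyf" (len 13), cursors c1@1 c2@3 c4@7 c3@8, authorship 1.2....3.....
After op 3 (insert('z')): buffer="zzrzzxorwzzzsepyf" (len 17), cursors c1@2 c2@5 c4@10 c3@12, authorship 11.22....433.....
After op 4 (move_right): buffer="zzrzzxorwzzzsepyf" (len 17), cursors c1@3 c2@6 c4@11 c3@13, authorship 11.22....433.....
After op 5 (insert('n')): buffer="zzrnzzxnorwzznzsnepyf" (len 21), cursors c1@4 c2@8 c4@14 c3@17, authorship 11.122.2...4343.3....
After op 6 (move_left): buffer="zzrnzzxnorwzznzsnepyf" (len 21), cursors c1@3 c2@7 c4@13 c3@16, authorship 11.122.2...4343.3....
After op 7 (insert('z')): buffer="zzrznzzxznorwzzznzsznepyf" (len 25), cursors c1@4 c2@9 c4@16 c3@20, authorship 11.1122.22...43443.33....

Answer: 4 9 20 16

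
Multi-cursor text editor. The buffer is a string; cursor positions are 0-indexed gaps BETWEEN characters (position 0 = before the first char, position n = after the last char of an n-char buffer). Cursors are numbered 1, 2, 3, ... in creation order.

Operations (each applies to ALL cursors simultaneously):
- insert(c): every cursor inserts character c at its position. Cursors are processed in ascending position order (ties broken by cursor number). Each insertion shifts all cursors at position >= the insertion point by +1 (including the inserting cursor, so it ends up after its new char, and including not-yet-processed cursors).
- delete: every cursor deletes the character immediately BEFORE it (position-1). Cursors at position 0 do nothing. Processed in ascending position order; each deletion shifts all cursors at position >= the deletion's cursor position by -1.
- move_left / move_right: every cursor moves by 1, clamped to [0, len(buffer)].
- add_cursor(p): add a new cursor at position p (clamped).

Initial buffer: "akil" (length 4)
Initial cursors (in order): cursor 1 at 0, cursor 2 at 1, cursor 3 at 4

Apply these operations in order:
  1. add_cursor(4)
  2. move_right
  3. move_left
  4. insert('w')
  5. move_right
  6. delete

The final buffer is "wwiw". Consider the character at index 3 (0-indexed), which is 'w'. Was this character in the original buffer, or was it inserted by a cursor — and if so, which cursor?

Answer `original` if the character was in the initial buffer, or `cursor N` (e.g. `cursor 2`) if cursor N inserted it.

Answer: cursor 3

Derivation:
After op 1 (add_cursor(4)): buffer="akil" (len 4), cursors c1@0 c2@1 c3@4 c4@4, authorship ....
After op 2 (move_right): buffer="akil" (len 4), cursors c1@1 c2@2 c3@4 c4@4, authorship ....
After op 3 (move_left): buffer="akil" (len 4), cursors c1@0 c2@1 c3@3 c4@3, authorship ....
After op 4 (insert('w')): buffer="wawkiwwl" (len 8), cursors c1@1 c2@3 c3@7 c4@7, authorship 1.2..34.
After op 5 (move_right): buffer="wawkiwwl" (len 8), cursors c1@2 c2@4 c3@8 c4@8, authorship 1.2..34.
After op 6 (delete): buffer="wwiw" (len 4), cursors c1@1 c2@2 c3@4 c4@4, authorship 12.3
Authorship (.=original, N=cursor N): 1 2 . 3
Index 3: author = 3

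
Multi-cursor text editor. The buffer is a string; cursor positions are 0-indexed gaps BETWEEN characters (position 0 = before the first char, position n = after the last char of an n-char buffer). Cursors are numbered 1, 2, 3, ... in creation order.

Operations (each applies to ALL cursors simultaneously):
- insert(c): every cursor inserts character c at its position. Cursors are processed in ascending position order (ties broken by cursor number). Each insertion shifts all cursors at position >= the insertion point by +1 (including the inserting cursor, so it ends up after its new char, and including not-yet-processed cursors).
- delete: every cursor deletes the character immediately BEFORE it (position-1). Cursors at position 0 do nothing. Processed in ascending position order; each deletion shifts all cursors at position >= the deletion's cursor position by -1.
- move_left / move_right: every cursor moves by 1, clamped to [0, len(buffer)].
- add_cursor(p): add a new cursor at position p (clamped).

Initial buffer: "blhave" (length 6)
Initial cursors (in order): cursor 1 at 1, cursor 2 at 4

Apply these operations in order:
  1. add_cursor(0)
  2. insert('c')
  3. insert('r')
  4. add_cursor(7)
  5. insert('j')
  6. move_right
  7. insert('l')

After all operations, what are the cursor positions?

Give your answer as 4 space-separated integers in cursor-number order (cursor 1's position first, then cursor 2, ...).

After op 1 (add_cursor(0)): buffer="blhave" (len 6), cursors c3@0 c1@1 c2@4, authorship ......
After op 2 (insert('c')): buffer="cbclhacve" (len 9), cursors c3@1 c1@3 c2@7, authorship 3.1...2..
After op 3 (insert('r')): buffer="crbcrlhacrve" (len 12), cursors c3@2 c1@5 c2@10, authorship 33.11...22..
After op 4 (add_cursor(7)): buffer="crbcrlhacrve" (len 12), cursors c3@2 c1@5 c4@7 c2@10, authorship 33.11...22..
After op 5 (insert('j')): buffer="crjbcrjlhjacrjve" (len 16), cursors c3@3 c1@7 c4@10 c2@14, authorship 333.111..4.222..
After op 6 (move_right): buffer="crjbcrjlhjacrjve" (len 16), cursors c3@4 c1@8 c4@11 c2@15, authorship 333.111..4.222..
After op 7 (insert('l')): buffer="crjblcrjllhjalcrjvle" (len 20), cursors c3@5 c1@10 c4@14 c2@19, authorship 333.3111.1.4.4222.2.

Answer: 10 19 5 14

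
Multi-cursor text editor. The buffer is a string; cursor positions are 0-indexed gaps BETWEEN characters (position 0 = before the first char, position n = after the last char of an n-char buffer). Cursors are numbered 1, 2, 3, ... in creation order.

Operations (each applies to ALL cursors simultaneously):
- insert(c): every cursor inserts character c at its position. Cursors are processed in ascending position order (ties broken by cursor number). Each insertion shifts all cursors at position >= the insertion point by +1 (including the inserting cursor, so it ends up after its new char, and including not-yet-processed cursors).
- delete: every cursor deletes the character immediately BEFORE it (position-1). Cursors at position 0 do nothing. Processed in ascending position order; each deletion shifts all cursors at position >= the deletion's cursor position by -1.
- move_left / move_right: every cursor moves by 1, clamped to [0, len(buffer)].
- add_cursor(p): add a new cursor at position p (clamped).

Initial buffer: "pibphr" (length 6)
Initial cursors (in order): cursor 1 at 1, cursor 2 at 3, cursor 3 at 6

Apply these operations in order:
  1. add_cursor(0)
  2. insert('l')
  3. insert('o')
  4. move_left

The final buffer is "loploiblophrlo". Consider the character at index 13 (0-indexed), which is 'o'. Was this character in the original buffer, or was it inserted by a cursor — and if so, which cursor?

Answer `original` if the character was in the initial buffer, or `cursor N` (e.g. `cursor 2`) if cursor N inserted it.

Answer: cursor 3

Derivation:
After op 1 (add_cursor(0)): buffer="pibphr" (len 6), cursors c4@0 c1@1 c2@3 c3@6, authorship ......
After op 2 (insert('l')): buffer="lpliblphrl" (len 10), cursors c4@1 c1@3 c2@6 c3@10, authorship 4.1..2...3
After op 3 (insert('o')): buffer="loploiblophrlo" (len 14), cursors c4@2 c1@5 c2@9 c3@14, authorship 44.11..22...33
After op 4 (move_left): buffer="loploiblophrlo" (len 14), cursors c4@1 c1@4 c2@8 c3@13, authorship 44.11..22...33
Authorship (.=original, N=cursor N): 4 4 . 1 1 . . 2 2 . . . 3 3
Index 13: author = 3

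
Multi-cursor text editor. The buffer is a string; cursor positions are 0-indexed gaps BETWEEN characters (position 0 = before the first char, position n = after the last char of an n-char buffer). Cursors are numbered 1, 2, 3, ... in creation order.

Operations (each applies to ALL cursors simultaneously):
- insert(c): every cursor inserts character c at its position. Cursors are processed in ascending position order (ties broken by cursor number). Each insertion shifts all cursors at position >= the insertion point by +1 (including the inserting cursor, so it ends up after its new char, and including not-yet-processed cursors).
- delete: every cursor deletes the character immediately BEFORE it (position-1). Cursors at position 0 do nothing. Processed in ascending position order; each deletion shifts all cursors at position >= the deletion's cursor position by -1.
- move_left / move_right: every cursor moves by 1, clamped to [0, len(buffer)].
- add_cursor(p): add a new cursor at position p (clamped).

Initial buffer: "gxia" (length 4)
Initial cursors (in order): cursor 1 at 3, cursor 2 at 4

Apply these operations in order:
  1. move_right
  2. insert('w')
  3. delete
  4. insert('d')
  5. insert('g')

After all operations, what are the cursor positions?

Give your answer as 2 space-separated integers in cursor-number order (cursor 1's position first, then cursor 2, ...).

After op 1 (move_right): buffer="gxia" (len 4), cursors c1@4 c2@4, authorship ....
After op 2 (insert('w')): buffer="gxiaww" (len 6), cursors c1@6 c2@6, authorship ....12
After op 3 (delete): buffer="gxia" (len 4), cursors c1@4 c2@4, authorship ....
After op 4 (insert('d')): buffer="gxiadd" (len 6), cursors c1@6 c2@6, authorship ....12
After op 5 (insert('g')): buffer="gxiaddgg" (len 8), cursors c1@8 c2@8, authorship ....1212

Answer: 8 8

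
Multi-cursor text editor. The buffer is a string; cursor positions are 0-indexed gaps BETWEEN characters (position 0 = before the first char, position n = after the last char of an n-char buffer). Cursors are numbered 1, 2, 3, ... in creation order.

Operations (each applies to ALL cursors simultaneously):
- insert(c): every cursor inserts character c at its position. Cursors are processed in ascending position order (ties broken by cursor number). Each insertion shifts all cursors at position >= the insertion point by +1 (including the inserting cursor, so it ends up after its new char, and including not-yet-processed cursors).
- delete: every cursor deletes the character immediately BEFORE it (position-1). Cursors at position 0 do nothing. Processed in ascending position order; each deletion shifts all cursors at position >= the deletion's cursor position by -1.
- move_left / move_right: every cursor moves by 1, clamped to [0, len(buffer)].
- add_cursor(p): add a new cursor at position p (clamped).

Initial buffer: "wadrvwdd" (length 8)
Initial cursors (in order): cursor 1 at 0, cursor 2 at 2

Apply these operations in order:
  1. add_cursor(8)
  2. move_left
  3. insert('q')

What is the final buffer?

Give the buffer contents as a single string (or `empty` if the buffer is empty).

Answer: qwqadrvwdqd

Derivation:
After op 1 (add_cursor(8)): buffer="wadrvwdd" (len 8), cursors c1@0 c2@2 c3@8, authorship ........
After op 2 (move_left): buffer="wadrvwdd" (len 8), cursors c1@0 c2@1 c3@7, authorship ........
After op 3 (insert('q')): buffer="qwqadrvwdqd" (len 11), cursors c1@1 c2@3 c3@10, authorship 1.2......3.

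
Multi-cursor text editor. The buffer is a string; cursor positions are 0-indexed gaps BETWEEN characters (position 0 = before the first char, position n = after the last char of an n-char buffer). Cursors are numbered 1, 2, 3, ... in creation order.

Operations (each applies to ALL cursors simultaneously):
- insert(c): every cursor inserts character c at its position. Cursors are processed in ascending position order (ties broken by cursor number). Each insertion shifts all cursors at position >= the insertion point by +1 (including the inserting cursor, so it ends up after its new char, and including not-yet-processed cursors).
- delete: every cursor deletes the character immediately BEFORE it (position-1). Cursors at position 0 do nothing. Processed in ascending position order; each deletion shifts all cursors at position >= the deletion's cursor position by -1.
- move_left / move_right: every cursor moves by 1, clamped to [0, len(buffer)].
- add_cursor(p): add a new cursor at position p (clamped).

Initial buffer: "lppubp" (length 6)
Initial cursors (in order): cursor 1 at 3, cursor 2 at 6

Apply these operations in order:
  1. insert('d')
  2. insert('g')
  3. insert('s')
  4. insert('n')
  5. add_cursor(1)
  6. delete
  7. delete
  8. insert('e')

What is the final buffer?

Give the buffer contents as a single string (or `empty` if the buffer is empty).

Answer: eppdgeubpdge

Derivation:
After op 1 (insert('d')): buffer="lppdubpd" (len 8), cursors c1@4 c2@8, authorship ...1...2
After op 2 (insert('g')): buffer="lppdgubpdg" (len 10), cursors c1@5 c2@10, authorship ...11...22
After op 3 (insert('s')): buffer="lppdgsubpdgs" (len 12), cursors c1@6 c2@12, authorship ...111...222
After op 4 (insert('n')): buffer="lppdgsnubpdgsn" (len 14), cursors c1@7 c2@14, authorship ...1111...2222
After op 5 (add_cursor(1)): buffer="lppdgsnubpdgsn" (len 14), cursors c3@1 c1@7 c2@14, authorship ...1111...2222
After op 6 (delete): buffer="ppdgsubpdgs" (len 11), cursors c3@0 c1@5 c2@11, authorship ..111...222
After op 7 (delete): buffer="ppdgubpdg" (len 9), cursors c3@0 c1@4 c2@9, authorship ..11...22
After op 8 (insert('e')): buffer="eppdgeubpdge" (len 12), cursors c3@1 c1@6 c2@12, authorship 3..111...222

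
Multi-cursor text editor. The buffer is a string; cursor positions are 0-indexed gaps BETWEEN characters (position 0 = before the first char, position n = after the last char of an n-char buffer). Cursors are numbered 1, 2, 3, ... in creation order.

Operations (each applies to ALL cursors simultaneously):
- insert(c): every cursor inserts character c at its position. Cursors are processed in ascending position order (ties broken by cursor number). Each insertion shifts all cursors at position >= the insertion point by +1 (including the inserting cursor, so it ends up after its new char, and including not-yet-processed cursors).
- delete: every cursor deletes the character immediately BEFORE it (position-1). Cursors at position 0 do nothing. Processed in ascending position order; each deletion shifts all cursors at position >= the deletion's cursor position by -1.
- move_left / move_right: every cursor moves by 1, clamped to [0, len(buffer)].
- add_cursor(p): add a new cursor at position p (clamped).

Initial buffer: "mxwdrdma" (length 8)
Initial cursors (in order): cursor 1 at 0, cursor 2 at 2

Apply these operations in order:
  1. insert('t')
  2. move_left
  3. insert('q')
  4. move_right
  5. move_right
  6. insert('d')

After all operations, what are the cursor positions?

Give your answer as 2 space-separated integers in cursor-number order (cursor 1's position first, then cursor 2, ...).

Answer: 4 9

Derivation:
After op 1 (insert('t')): buffer="tmxtwdrdma" (len 10), cursors c1@1 c2@4, authorship 1..2......
After op 2 (move_left): buffer="tmxtwdrdma" (len 10), cursors c1@0 c2@3, authorship 1..2......
After op 3 (insert('q')): buffer="qtmxqtwdrdma" (len 12), cursors c1@1 c2@5, authorship 11..22......
After op 4 (move_right): buffer="qtmxqtwdrdma" (len 12), cursors c1@2 c2@6, authorship 11..22......
After op 5 (move_right): buffer="qtmxqtwdrdma" (len 12), cursors c1@3 c2@7, authorship 11..22......
After op 6 (insert('d')): buffer="qtmdxqtwddrdma" (len 14), cursors c1@4 c2@9, authorship 11.1.22.2.....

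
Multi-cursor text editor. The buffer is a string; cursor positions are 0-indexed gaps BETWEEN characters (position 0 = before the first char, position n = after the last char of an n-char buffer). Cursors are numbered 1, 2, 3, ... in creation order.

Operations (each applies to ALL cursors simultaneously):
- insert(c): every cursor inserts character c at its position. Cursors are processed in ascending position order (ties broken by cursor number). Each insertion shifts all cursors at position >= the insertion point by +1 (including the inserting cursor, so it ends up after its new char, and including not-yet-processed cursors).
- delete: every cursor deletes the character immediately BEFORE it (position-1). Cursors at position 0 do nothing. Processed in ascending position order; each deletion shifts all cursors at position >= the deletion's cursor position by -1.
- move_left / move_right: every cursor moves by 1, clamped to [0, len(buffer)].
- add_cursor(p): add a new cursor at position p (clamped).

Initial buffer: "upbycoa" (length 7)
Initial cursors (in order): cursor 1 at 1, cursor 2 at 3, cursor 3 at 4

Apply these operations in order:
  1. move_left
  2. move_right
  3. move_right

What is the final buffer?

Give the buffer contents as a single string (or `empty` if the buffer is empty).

Answer: upbycoa

Derivation:
After op 1 (move_left): buffer="upbycoa" (len 7), cursors c1@0 c2@2 c3@3, authorship .......
After op 2 (move_right): buffer="upbycoa" (len 7), cursors c1@1 c2@3 c3@4, authorship .......
After op 3 (move_right): buffer="upbycoa" (len 7), cursors c1@2 c2@4 c3@5, authorship .......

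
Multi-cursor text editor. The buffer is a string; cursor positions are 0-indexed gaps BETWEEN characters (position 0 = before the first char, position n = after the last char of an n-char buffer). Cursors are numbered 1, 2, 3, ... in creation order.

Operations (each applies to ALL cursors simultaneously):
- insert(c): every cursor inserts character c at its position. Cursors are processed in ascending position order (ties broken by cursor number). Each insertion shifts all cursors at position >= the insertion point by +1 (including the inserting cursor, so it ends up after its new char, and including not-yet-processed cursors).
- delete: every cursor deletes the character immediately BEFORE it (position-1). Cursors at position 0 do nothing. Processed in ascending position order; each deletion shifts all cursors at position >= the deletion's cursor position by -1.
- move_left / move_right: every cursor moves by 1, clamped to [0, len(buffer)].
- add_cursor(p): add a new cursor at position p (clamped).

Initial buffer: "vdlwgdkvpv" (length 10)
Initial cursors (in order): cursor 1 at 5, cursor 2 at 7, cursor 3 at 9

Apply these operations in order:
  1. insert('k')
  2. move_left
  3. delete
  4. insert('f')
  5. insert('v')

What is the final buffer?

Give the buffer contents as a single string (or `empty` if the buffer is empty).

After op 1 (insert('k')): buffer="vdlwgkdkkvpkv" (len 13), cursors c1@6 c2@9 c3@12, authorship .....1..2..3.
After op 2 (move_left): buffer="vdlwgkdkkvpkv" (len 13), cursors c1@5 c2@8 c3@11, authorship .....1..2..3.
After op 3 (delete): buffer="vdlwkdkvkv" (len 10), cursors c1@4 c2@6 c3@8, authorship ....1.2.3.
After op 4 (insert('f')): buffer="vdlwfkdfkvfkv" (len 13), cursors c1@5 c2@8 c3@11, authorship ....11.22.33.
After op 5 (insert('v')): buffer="vdlwfvkdfvkvfvkv" (len 16), cursors c1@6 c2@10 c3@14, authorship ....111.222.333.

Answer: vdlwfvkdfvkvfvkv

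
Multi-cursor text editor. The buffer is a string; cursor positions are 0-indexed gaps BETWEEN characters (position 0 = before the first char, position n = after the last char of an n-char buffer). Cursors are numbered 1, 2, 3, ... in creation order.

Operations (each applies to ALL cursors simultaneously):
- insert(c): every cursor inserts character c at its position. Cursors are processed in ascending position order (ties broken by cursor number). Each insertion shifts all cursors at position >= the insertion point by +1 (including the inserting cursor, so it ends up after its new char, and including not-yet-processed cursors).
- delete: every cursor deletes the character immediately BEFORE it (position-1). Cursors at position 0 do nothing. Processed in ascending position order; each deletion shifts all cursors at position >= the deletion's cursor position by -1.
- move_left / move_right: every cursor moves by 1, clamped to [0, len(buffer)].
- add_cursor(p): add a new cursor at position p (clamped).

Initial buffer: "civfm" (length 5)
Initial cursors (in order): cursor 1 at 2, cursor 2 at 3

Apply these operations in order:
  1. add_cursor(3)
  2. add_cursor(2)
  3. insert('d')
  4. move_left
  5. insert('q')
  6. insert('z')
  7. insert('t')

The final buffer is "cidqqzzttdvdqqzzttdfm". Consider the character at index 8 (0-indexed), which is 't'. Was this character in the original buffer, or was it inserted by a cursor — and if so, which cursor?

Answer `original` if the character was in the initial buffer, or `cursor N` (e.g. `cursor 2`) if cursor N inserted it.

Answer: cursor 4

Derivation:
After op 1 (add_cursor(3)): buffer="civfm" (len 5), cursors c1@2 c2@3 c3@3, authorship .....
After op 2 (add_cursor(2)): buffer="civfm" (len 5), cursors c1@2 c4@2 c2@3 c3@3, authorship .....
After op 3 (insert('d')): buffer="ciddvddfm" (len 9), cursors c1@4 c4@4 c2@7 c3@7, authorship ..14.23..
After op 4 (move_left): buffer="ciddvddfm" (len 9), cursors c1@3 c4@3 c2@6 c3@6, authorship ..14.23..
After op 5 (insert('q')): buffer="cidqqdvdqqdfm" (len 13), cursors c1@5 c4@5 c2@10 c3@10, authorship ..1144.2233..
After op 6 (insert('z')): buffer="cidqqzzdvdqqzzdfm" (len 17), cursors c1@7 c4@7 c2@14 c3@14, authorship ..114144.223233..
After op 7 (insert('t')): buffer="cidqqzzttdvdqqzzttdfm" (len 21), cursors c1@9 c4@9 c2@18 c3@18, authorship ..11414144.22323233..
Authorship (.=original, N=cursor N): . . 1 1 4 1 4 1 4 4 . 2 2 3 2 3 2 3 3 . .
Index 8: author = 4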